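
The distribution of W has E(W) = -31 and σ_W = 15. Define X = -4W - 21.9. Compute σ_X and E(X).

X = -4W - 21.9 is linear with a = -4, b = -21.9.
σ_X = |a|·σ_W = |-4|·15 = 60.
E(X) = a·E(W) + b = (-4)·(-31) + (-21.9) = 102.1.

σ_X = 60, E(X) = 102.1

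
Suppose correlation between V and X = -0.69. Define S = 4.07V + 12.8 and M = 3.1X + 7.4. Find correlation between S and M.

Linear rescalings preserve correlation up to sign; here the slopes 4.07 and 3.1 have the same sign, so correlation between S and M = correlation between V and X = -0.69.

correlation between S and M = -0.69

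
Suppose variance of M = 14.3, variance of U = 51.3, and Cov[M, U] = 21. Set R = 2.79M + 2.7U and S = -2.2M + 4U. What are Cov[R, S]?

Cov[R, S] = 575.8866

By bilinearity, Cov[R, S] = ac·variance of M + bd·variance of U + (ad+bc)·Cov[M, U], with a=2.79, b=2.7, c=-2.2, d=4.
ac·variance of M = 2.79·(-2.2)·14.3 = -87.7734
bd·variance of U = 2.7·4·51.3 = 554.04
(ad+bc)·Cov[M, U] = (5.22)·21 = 109.62
Cov[R, S] = -87.7734 + 554.04 + 109.62 = 575.8866.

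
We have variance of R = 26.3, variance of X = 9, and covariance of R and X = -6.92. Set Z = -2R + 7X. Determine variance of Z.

variance of Z = 739.96

variance of Z = a²·variance of R + b²·variance of X + 2ab·covariance of R and X with a = -2, b = 7.
= (-2)²·26.3 + 7²·9 + 2·(-2)·7·(-6.92)
= 105.2 + 441 + 193.76 = 739.96.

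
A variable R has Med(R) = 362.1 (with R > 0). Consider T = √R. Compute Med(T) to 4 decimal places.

Med(T) = 19.0289

√R is monotone on this domain, so Med(T) = √(362.1) ≈ 19.0289.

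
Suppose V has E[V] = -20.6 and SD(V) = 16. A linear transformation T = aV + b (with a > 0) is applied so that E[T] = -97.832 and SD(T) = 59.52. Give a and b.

a = 3.72, b = -21.2

SD(T) = a·SD(V) (a > 0), so a = 59.52/16 = 3.72.
E[T] = a·E[V] + b, so b = -97.832 − 3.72·(-20.6) = -21.2.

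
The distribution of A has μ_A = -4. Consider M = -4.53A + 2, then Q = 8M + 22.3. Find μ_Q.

μ_Q = 183.26

μ_M = (-4.53)·(-4) + 2 = 20.12.
μ_Q = 8·20.12 + 22.3 = 183.26.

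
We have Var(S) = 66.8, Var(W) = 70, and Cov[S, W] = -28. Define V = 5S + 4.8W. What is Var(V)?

Var(V) = a²·Var(S) + b²·Var(W) + 2ab·Cov[S, W] with a = 5, b = 4.8.
= 5²·66.8 + 4.8²·70 + 2·5·4.8·(-28)
= 1670 + 1612.8 + (-1344) = 1938.8.

Var(V) = 1938.8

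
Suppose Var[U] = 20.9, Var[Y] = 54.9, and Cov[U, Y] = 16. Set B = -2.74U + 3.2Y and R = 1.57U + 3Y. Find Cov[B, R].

By bilinearity, Cov[B, R] = ac·Var[U] + bd·Var[Y] + (ad+bc)·Cov[U, Y], with a=-2.74, b=3.2, c=1.57, d=3.
ac·Var[U] = (-2.74)·1.57·20.9 = -89.90762
bd·Var[Y] = 3.2·3·54.9 = 527.04
(ad+bc)·Cov[U, Y] = (-3.196)·16 = -51.136
Cov[B, R] = -89.90762 + 527.04 + (-51.136) = 385.99638.

Cov[B, R] = 385.99638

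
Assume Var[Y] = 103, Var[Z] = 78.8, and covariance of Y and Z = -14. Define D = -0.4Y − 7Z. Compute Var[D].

Var[D] = a²·Var[Y] + b²·Var[Z] + 2ab·covariance of Y and Z with a = -0.4, b = -7.
= (-0.4)²·103 + (-7)²·78.8 + 2·(-0.4)·(-7)·(-14)
= 16.48 + 3861.2 + (-78.4) = 3799.28.

Var[D] = 3799.28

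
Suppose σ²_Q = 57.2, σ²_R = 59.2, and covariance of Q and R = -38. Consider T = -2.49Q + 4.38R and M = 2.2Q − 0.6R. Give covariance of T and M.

By bilinearity, covariance of T and M = ac·σ²_Q + bd·σ²_R + (ad+bc)·covariance of Q and R, with a=-2.49, b=4.38, c=2.2, d=-0.6.
ac·σ²_Q = (-2.49)·2.2·57.2 = -313.3416
bd·σ²_R = 4.38·(-0.6)·59.2 = -155.5776
(ad+bc)·covariance of Q and R = (11.13)·(-38) = -422.94
covariance of T and M = -313.3416 + (-155.5776) + (-422.94) = -891.8592.

covariance of T and M = -891.8592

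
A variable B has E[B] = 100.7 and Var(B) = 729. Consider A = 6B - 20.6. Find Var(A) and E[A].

A = 6B - 20.6 is linear with a = 6, b = -20.6.
Var(A) = a²·Var(B) = 6²·729 = 26244 (the additive constant -20.6 does not affect variance).
E[A] = a·E[B] + b = 6·100.7 + (-20.6) = 583.6.

Var(A) = 26244, E[A] = 583.6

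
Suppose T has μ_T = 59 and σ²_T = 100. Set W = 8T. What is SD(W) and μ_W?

SD(W) = 80, μ_W = 472

W = 8T is linear with a = 8, b = 0.
SD(T) = √100 = 10.
SD(W) = |a|·SD(T) = |8|·10 = 80.
μ_W = a·μ_T + b = 8·59 = 472.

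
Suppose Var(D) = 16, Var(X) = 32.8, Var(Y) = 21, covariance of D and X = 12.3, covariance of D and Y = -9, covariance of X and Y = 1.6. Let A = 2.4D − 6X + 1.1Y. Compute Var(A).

Var(A) = a²·Var(D) + b²·Var(X) + c²·Var(Y) + 2ab·covariance of D and X + 2ac·covariance of D and Y + 2bc·covariance of X and Y, with a = 2.4, b = -6, c = 1.1.
= 92.16 + 1180.8 + 25.41 + (-354.24) + (-47.52) + (-21.12)
= 875.49.

Var(A) = 875.49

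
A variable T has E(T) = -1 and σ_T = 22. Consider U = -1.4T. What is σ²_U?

σ²_U = 948.64

U = -1.4T is linear with a = -1.4, b = 0.
σ²_T = 22² = 484.
σ²_U = a²·σ²_T = (-1.4)²·484 = 948.64.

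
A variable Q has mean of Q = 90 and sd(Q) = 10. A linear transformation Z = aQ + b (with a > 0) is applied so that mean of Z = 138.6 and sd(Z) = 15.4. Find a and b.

a = 1.54, b = 0

sd(Z) = a·sd(Q) (a > 0), so a = 15.4/10 = 1.54.
mean of Z = a·mean of Q + b, so b = 138.6 − 1.54·90 = 0.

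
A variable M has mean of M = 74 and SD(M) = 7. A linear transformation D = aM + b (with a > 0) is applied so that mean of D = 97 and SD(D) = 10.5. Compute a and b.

a = 1.5, b = -14

SD(D) = a·SD(M) (a > 0), so a = 10.5/7 = 1.5.
mean of D = a·mean of M + b, so b = 97 − 1.5·74 = -14.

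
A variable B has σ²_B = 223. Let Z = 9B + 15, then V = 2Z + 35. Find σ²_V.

σ²_V = 72252

σ²_Z = 9²·223 = 18063.
σ²_V = 2²·18063 = 72252.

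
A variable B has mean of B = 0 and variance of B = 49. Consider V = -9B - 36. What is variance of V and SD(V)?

V = -9B - 36 is linear with a = -9, b = -36.
variance of V = a²·variance of B = (-9)²·49 = 3969 (the additive constant -36 does not affect variance).
SD(B) = √49 = 7.
SD(V) = |a|·SD(B) = |-9|·7 = 63.

variance of V = 3969, SD(V) = 63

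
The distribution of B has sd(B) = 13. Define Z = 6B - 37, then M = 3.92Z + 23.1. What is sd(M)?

sd(Z) = |6|·13 = 78.
sd(M) = |3.92|·78 = 305.76.

sd(M) = 305.76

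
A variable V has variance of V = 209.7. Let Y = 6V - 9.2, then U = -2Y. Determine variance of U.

variance of Y = 6²·209.7 = 7549.2.
variance of U = (-2)²·7549.2 = 30196.8.

variance of U = 30196.8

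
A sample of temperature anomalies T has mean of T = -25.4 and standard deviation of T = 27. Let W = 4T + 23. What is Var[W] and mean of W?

Var[W] = 11664, mean of W = -78.6

W = 4T + 23 is linear with a = 4, b = 23.
Var[T] = 27² = 729.
Var[W] = a²·Var[T] = 4²·729 = 11664 (the additive constant 23 does not affect variance).
mean of W = a·mean of T + b = 4·(-25.4) + 23 = -78.6.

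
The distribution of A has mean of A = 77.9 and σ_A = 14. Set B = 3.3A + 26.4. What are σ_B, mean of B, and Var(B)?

B = 3.3A + 26.4 is linear with a = 3.3, b = 26.4.
σ_B = |a|·σ_A = |3.3|·14 = 46.2.
mean of B = a·mean of A + b = 3.3·77.9 + 26.4 = 283.47.
Var(A) = 14² = 196.
Var(B) = a²·Var(A) = 3.3²·196 = 2134.44 (the additive constant 26.4 does not affect variance).

σ_B = 46.2, mean of B = 283.47, Var(B) = 2134.44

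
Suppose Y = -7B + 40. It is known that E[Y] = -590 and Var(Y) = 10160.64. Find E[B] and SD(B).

E[B] = 90, SD(B) = 14.4

From Y = -7B + 40: E[Y] = a·E[B] + b, so E[B] = (E[Y] − b)/a = (-590 − 40)/(-7) = 90.
SD(Y) = √10160.64 = 100.8.
SD(Y) = |a|·SD(B), so SD(B) = 100.8/|-7| = 14.4.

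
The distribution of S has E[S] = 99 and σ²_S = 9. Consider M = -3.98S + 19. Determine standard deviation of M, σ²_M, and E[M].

M = -3.98S + 19 is linear with a = -3.98, b = 19.
standard deviation of S = √9 = 3.
standard deviation of M = |a|·standard deviation of S = |-3.98|·3 = 11.94.
σ²_M = a²·σ²_S = (-3.98)²·9 = 142.5636 (the additive constant 19 does not affect variance).
E[M] = a·E[S] + b = (-3.98)·99 + 19 = -375.02.

standard deviation of M = 11.94, σ²_M = 142.5636, E[M] = -375.02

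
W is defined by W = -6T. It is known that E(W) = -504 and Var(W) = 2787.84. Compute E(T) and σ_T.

E(T) = 84, σ_T = 8.8

From W = -6T: E(W) = a·E(T) + b, so E(T) = (E(W) − b)/a = (-504 − 0)/(-6) = 84.
σ_W = √2787.84 = 52.8.
σ_W = |a|·σ_T, so σ_T = 52.8/|-6| = 8.8.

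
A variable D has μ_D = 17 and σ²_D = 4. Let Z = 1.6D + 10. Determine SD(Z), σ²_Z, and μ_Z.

Z = 1.6D + 10 is linear with a = 1.6, b = 10.
SD(D) = √4 = 2.
SD(Z) = |a|·SD(D) = |1.6|·2 = 3.2.
σ²_Z = a²·σ²_D = 1.6²·4 = 10.24 (the additive constant 10 does not affect variance).
μ_Z = a·μ_D + b = 1.6·17 + 10 = 37.2.

SD(Z) = 3.2, σ²_Z = 10.24, μ_Z = 37.2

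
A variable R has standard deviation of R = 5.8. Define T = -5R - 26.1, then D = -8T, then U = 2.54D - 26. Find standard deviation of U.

standard deviation of T = |-5|·5.8 = 29.
standard deviation of D = |-8|·29 = 232.
standard deviation of U = |2.54|·232 = 589.28.

standard deviation of U = 589.28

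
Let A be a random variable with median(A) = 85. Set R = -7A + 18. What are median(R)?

median(R) = -577

A linear map preserves order up to sign, so median(R) = a·median(A) + b = (-7)·85 + 18 = -577.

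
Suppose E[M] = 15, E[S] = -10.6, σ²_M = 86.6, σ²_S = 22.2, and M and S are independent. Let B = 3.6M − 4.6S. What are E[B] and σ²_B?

E[B] = 3.6·E[M] + (-4.6)·E[S] = 3.6·15 + (-4.6)·(-10.6) = 102.76.
σ²_B = a²·σ²_M + b²·σ²_S + 2ab·Cov(M, S) with a = 3.6, b = -4.6.
Independence gives Cov(M, S) = 0.
= 3.6²·86.6 + (-4.6)²·22.2 + 2·3.6·(-4.6)·0
= 1122.336 + 469.752 + 0 = 1592.088.

E[B] = 102.76, σ²_B = 1592.088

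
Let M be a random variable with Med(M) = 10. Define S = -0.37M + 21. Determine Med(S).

Med(S) = 17.3

A linear map preserves order up to sign, so Med(S) = a·Med(M) + b = (-0.37)·10 + 21 = 17.3.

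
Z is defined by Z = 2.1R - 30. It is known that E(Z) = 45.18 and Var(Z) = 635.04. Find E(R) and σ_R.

E(R) = 35.8, σ_R = 12

From Z = 2.1R - 30: E(Z) = a·E(R) + b, so E(R) = (E(Z) − b)/a = (45.18 − (-30))/2.1 = 35.8.
σ_Z = √635.04 = 25.2.
σ_Z = |a|·σ_R, so σ_R = 25.2/|2.1| = 12.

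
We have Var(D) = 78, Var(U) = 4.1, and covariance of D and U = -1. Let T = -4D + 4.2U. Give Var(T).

Var(T) = a²·Var(D) + b²·Var(U) + 2ab·covariance of D and U with a = -4, b = 4.2.
= (-4)²·78 + 4.2²·4.1 + 2·(-4)·4.2·(-1)
= 1248 + 72.324 + 33.6 = 1353.924.

Var(T) = 1353.924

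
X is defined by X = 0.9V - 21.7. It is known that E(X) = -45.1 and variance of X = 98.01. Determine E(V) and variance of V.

From X = 0.9V - 21.7: E(X) = a·E(V) + b, so E(V) = (E(X) − b)/a = (-45.1 − (-21.7))/0.9 = -26.
variance of X = a²·variance of V, so variance of V = 98.01/0.9² = 121.

E(V) = -26, variance of V = 121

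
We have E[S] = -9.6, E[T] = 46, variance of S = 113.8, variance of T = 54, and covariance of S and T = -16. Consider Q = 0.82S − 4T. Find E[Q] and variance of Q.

E[Q] = -191.872, variance of Q = 1045.47912

E[Q] = 0.82·E[S] + (-4)·E[T] = 0.82·(-9.6) + (-4)·46 = -191.872.
variance of Q = a²·variance of S + b²·variance of T + 2ab·covariance of S and T with a = 0.82, b = -4.
= 0.82²·113.8 + (-4)²·54 + 2·0.82·(-4)·(-16)
= 76.51912 + 864 + 104.96 = 1045.47912.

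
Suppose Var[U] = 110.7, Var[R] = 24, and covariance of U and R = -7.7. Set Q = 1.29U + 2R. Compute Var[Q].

Var[Q] = a²·Var[U] + b²·Var[R] + 2ab·covariance of U and R with a = 1.29, b = 2.
= 1.29²·110.7 + 2²·24 + 2·1.29·2·(-7.7)
= 184.21587 + 96 + (-39.732) = 240.48387.

Var[Q] = 240.48387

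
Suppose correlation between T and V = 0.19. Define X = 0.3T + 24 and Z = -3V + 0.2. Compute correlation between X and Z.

Linear rescalings preserve |correlation|; the slopes 0.3 and -3 have opposite signs, so the correlation flips sign: correlation between X and Z = −correlation between T and V = -0.19.

correlation between X and Z = -0.19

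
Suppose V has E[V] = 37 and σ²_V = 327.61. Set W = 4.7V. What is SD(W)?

W = 4.7V is linear with a = 4.7, b = 0.
SD(V) = √327.61 = 18.1.
SD(W) = |a|·SD(V) = |4.7|·18.1 = 85.07.

SD(W) = 85.07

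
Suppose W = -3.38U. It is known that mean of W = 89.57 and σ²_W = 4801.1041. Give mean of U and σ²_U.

mean of U = -26.5, σ²_U = 420.25

From W = -3.38U: mean of W = a·mean of U + b, so mean of U = (mean of W − b)/a = (89.57 − 0)/(-3.38) = -26.5.
σ²_W = a²·σ²_U, so σ²_U = 4801.1041/(-3.38)² = 420.25.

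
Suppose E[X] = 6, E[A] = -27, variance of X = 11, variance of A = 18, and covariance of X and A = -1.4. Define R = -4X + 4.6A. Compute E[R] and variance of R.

E[R] = (-4)·E[X] + 4.6·E[A] = (-4)·6 + 4.6·(-27) = -148.2.
variance of R = a²·variance of X + b²·variance of A + 2ab·covariance of X and A with a = -4, b = 4.6.
= (-4)²·11 + 4.6²·18 + 2·(-4)·4.6·(-1.4)
= 176 + 380.88 + 51.52 = 608.4.

E[R] = -148.2, variance of R = 608.4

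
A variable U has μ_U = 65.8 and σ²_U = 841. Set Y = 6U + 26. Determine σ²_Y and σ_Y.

Y = 6U + 26 is linear with a = 6, b = 26.
σ²_Y = a²·σ²_U = 6²·841 = 30276 (the additive constant 26 does not affect variance).
σ_U = √841 = 29.
σ_Y = |a|·σ_U = |6|·29 = 174.

σ²_Y = 30276, σ_Y = 174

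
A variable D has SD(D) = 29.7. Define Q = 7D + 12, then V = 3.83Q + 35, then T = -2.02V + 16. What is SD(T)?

SD(Q) = |7|·29.7 = 207.9.
SD(V) = |3.83|·207.9 = 796.257.
SD(T) = |-2.02|·796.257 = 1608.43914.

SD(T) = 1608.43914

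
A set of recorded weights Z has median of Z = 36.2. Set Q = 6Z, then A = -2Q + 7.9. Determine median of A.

median of A = -426.5

median of Q = 6·36.2 = 217.2.
median of A = (-2)·217.2 + 7.9 = -426.5.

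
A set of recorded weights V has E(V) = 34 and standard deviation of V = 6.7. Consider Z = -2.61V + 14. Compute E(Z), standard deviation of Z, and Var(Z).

Z = -2.61V + 14 is linear with a = -2.61, b = 14.
E(Z) = a·E(V) + b = (-2.61)·34 + 14 = -74.74.
standard deviation of Z = |a|·standard deviation of V = |-2.61|·6.7 = 17.487.
Var(V) = 6.7² = 44.89.
Var(Z) = a²·Var(V) = (-2.61)²·44.89 = 305.795169 (the additive constant 14 does not affect variance).

E(Z) = -74.74, standard deviation of Z = 17.487, Var(Z) = 305.795169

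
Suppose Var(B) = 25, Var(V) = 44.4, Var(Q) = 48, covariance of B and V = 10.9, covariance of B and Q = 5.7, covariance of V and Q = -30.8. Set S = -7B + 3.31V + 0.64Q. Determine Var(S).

Var(S) = a²·Var(B) + b²·Var(V) + c²·Var(Q) + 2ab·covariance of B and V + 2ac·covariance of B and Q + 2bc·covariance of V and Q, with a = -7, b = 3.31, c = 0.64.
= 1225 + 486.45084 + 19.6608 + (-505.106) + (-51.072) + (-130.49344)
= 1044.4402.

Var(S) = 1044.4402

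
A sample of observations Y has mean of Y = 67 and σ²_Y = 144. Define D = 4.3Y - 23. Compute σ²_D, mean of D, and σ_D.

σ²_D = 2662.56, mean of D = 265.1, σ_D = 51.6

D = 4.3Y - 23 is linear with a = 4.3, b = -23.
σ²_D = a²·σ²_Y = 4.3²·144 = 2662.56 (the additive constant -23 does not affect variance).
mean of D = a·mean of Y + b = 4.3·67 + (-23) = 265.1.
σ_Y = √144 = 12.
σ_D = |a|·σ_Y = |4.3|·12 = 51.6.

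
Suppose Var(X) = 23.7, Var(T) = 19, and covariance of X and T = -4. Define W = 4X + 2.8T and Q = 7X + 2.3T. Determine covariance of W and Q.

By bilinearity, covariance of W and Q = ac·Var(X) + bd·Var(T) + (ad+bc)·covariance of X and T, with a=4, b=2.8, c=7, d=2.3.
ac·Var(X) = 4·7·23.7 = 663.6
bd·Var(T) = 2.8·2.3·19 = 122.36
(ad+bc)·covariance of X and T = (28.8)·(-4) = -115.2
covariance of W and Q = 663.6 + 122.36 + (-115.2) = 670.76.

covariance of W and Q = 670.76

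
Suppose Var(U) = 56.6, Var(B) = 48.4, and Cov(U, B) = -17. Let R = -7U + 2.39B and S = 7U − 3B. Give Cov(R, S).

Cov(R, S) = -3761.838

By bilinearity, Cov(R, S) = ac·Var(U) + bd·Var(B) + (ad+bc)·Cov(U, B), with a=-7, b=2.39, c=7, d=-3.
ac·Var(U) = (-7)·7·56.6 = -2773.4
bd·Var(B) = 2.39·(-3)·48.4 = -347.028
(ad+bc)·Cov(U, B) = (37.73)·(-17) = -641.41
Cov(R, S) = -2773.4 + (-347.028) + (-641.41) = -3761.838.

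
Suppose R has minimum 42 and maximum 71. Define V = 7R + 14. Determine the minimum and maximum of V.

a = 7 > 0, so min(V) = a·min(R)+b = 7·42 + 14 = 308 and max(V) = 7·71 + 14 = 511.

min(V) = 308, max(V) = 511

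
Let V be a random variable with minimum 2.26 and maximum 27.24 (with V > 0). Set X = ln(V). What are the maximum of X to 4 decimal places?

max(X) = 3.3047

ln(V) is increasing on this domain, so max(X) comes from max(V) = 27.24: max(X) = ln(27.24) ≈ 3.3047.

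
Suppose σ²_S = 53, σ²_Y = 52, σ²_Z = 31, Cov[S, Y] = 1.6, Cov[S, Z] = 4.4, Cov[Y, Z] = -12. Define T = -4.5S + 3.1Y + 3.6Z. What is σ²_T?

σ²_T = 1519.69

σ²_T = a²·σ²_S + b²·σ²_Y + c²·σ²_Z + 2ab·Cov[S, Y] + 2ac·Cov[S, Z] + 2bc·Cov[Y, Z], with a = -4.5, b = 3.1, c = 3.6.
= 1073.25 + 499.72 + 401.76 + (-44.64) + (-142.56) + (-267.84)
= 1519.69.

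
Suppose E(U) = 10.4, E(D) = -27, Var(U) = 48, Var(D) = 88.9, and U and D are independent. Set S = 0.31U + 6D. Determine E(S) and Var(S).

E(S) = 0.31·E(U) + 6·E(D) = 0.31·10.4 + 6·(-27) = -158.776.
Var(S) = a²·Var(U) + b²·Var(D) + 2ab·covariance of U and D with a = 0.31, b = 6.
Independence gives covariance of U and D = 0.
= 0.31²·48 + 6²·88.9 + 2·0.31·6·0
= 4.6128 + 3200.4 + 0 = 3205.0128.

E(S) = -158.776, Var(S) = 3205.0128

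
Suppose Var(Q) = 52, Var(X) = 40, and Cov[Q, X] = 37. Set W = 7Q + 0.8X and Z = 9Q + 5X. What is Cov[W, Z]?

Cov[W, Z] = 4997.4

By bilinearity, Cov[W, Z] = ac·Var(Q) + bd·Var(X) + (ad+bc)·Cov[Q, X], with a=7, b=0.8, c=9, d=5.
ac·Var(Q) = 7·9·52 = 3276
bd·Var(X) = 0.8·5·40 = 160
(ad+bc)·Cov[Q, X] = (42.2)·37 = 1561.4
Cov[W, Z] = 3276 + 160 + 1561.4 = 4997.4.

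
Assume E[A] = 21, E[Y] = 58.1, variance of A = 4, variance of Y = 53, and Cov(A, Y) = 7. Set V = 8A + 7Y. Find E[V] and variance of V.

E[V] = 574.7, variance of V = 3637

E[V] = 8·E[A] + 7·E[Y] = 8·21 + 7·58.1 = 574.7.
variance of V = a²·variance of A + b²·variance of Y + 2ab·Cov(A, Y) with a = 8, b = 7.
= 8²·4 + 7²·53 + 2·8·7·7
= 256 + 2597 + 784 = 3637.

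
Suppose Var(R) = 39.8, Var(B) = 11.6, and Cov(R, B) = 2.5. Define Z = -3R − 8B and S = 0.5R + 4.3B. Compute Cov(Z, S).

Cov(Z, S) = -500.99

By bilinearity, Cov(Z, S) = ac·Var(R) + bd·Var(B) + (ad+bc)·Cov(R, B), with a=-3, b=-8, c=0.5, d=4.3.
ac·Var(R) = (-3)·0.5·39.8 = -59.7
bd·Var(B) = (-8)·4.3·11.6 = -399.04
(ad+bc)·Cov(R, B) = (-16.9)·2.5 = -42.25
Cov(Z, S) = -59.7 + (-399.04) + (-42.25) = -500.99.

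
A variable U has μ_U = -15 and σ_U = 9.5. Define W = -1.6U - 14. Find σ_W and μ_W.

W = -1.6U - 14 is linear with a = -1.6, b = -14.
σ_W = |a|·σ_U = |-1.6|·9.5 = 15.2.
μ_W = a·μ_U + b = (-1.6)·(-15) + (-14) = 10.

σ_W = 15.2, μ_W = 10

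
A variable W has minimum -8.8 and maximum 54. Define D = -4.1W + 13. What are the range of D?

Range(D) = 257.48

Range of W = 54 − (-8.8) = 62.8.
Range(D) = |a|·Range(W) = |-4.1|·62.8 = 257.48.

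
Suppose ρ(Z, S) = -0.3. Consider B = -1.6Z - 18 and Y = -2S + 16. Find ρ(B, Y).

ρ(B, Y) = -0.3

Linear rescalings preserve correlation up to sign; here the slopes -1.6 and -2 have the same sign, so ρ(B, Y) = ρ(Z, S) = -0.3.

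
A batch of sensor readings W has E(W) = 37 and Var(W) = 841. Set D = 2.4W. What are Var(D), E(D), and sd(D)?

Var(D) = 4844.16, E(D) = 88.8, sd(D) = 69.6

D = 2.4W is linear with a = 2.4, b = 0.
Var(D) = a²·Var(W) = 2.4²·841 = 4844.16.
E(D) = a·E(W) + b = 2.4·37 = 88.8.
sd(W) = √841 = 29.
sd(D) = |a|·sd(W) = |2.4|·29 = 69.6.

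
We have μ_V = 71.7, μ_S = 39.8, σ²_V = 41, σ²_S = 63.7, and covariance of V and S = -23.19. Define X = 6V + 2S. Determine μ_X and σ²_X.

μ_X = 509.8, σ²_X = 1174.24

μ_X = 6·μ_V + 2·μ_S = 6·71.7 + 2·39.8 = 509.8.
σ²_X = a²·σ²_V + b²·σ²_S + 2ab·covariance of V and S with a = 6, b = 2.
= 6²·41 + 2²·63.7 + 2·6·2·(-23.19)
= 1476 + 254.8 + (-556.56) = 1174.24.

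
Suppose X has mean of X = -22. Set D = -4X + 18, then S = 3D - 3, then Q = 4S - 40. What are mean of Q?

mean of D = (-4)·(-22) + 18 = 106.
mean of S = 3·106 + (-3) = 315.
mean of Q = 4·315 + (-40) = 1220.

mean of Q = 1220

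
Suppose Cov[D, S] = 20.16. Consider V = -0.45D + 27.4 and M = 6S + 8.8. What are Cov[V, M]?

Cov[V, M] = -54.432

Cov[V, M] = a·c·Cov[D, S] = (-0.45)·6·20.16 = -54.432. Additive constants drop out.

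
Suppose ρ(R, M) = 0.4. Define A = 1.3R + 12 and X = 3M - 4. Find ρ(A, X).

Linear rescalings preserve correlation up to sign; here the slopes 1.3 and 3 have the same sign, so ρ(A, X) = ρ(R, M) = 0.4.

ρ(A, X) = 0.4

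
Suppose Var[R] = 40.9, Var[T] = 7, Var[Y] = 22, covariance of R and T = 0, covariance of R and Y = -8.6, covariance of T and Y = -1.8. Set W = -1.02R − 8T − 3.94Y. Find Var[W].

Var[W] = a²·Var[R] + b²·Var[T] + c²·Var[Y] + 2ab·covariance of R and T + 2ac·covariance of R and Y + 2bc·covariance of T and Y, with a = -1.02, b = -8, c = -3.94.
= 42.55236 + 448 + 341.5192 + 0 + (-69.12336) + (-113.472)
= 649.4762.

Var[W] = 649.4762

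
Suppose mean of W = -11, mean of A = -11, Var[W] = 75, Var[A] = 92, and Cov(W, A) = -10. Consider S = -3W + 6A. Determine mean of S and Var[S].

mean of S = -33, Var[S] = 4347

mean of S = (-3)·mean of W + 6·mean of A = (-3)·(-11) + 6·(-11) = -33.
Var[S] = a²·Var[W] + b²·Var[A] + 2ab·Cov(W, A) with a = -3, b = 6.
= (-3)²·75 + 6²·92 + 2·(-3)·6·(-10)
= 675 + 3312 + 360 = 4347.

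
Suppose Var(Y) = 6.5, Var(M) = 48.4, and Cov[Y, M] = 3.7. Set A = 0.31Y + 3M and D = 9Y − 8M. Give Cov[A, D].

By bilinearity, Cov[A, D] = ac·Var(Y) + bd·Var(M) + (ad+bc)·Cov[Y, M], with a=0.31, b=3, c=9, d=-8.
ac·Var(Y) = 0.31·9·6.5 = 18.135
bd·Var(M) = 3·(-8)·48.4 = -1161.6
(ad+bc)·Cov[Y, M] = (24.52)·3.7 = 90.724
Cov[A, D] = 18.135 + (-1161.6) + 90.724 = -1052.741.

Cov[A, D] = -1052.741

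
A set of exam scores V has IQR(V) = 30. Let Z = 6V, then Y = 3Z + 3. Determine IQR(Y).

IQR(Z) = |6|·30 = 180.
IQR(Y) = |3|·180 = 540.

IQR(Y) = 540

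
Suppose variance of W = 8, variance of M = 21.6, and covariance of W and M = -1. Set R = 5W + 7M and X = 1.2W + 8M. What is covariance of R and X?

covariance of R and X = 1209.2

By bilinearity, covariance of R and X = ac·variance of W + bd·variance of M + (ad+bc)·covariance of W and M, with a=5, b=7, c=1.2, d=8.
ac·variance of W = 5·1.2·8 = 48
bd·variance of M = 7·8·21.6 = 1209.6
(ad+bc)·covariance of W and M = (48.4)·(-1) = -48.4
covariance of R and X = 48 + 1209.6 + (-48.4) = 1209.2.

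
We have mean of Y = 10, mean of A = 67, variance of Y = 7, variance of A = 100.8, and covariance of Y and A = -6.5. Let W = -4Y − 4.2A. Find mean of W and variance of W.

mean of W = (-4)·mean of Y + (-4.2)·mean of A = (-4)·10 + (-4.2)·67 = -321.4.
variance of W = a²·variance of Y + b²·variance of A + 2ab·covariance of Y and A with a = -4, b = -4.2.
= (-4)²·7 + (-4.2)²·100.8 + 2·(-4)·(-4.2)·(-6.5)
= 112 + 1778.112 + (-218.4) = 1671.712.

mean of W = -321.4, variance of W = 1671.712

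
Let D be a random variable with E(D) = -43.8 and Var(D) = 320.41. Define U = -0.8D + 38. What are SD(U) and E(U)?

SD(U) = 14.32, E(U) = 73.04

U = -0.8D + 38 is linear with a = -0.8, b = 38.
SD(D) = √320.41 = 17.9.
SD(U) = |a|·SD(D) = |-0.8|·17.9 = 14.32.
E(U) = a·E(D) + b = (-0.8)·(-43.8) + 38 = 73.04.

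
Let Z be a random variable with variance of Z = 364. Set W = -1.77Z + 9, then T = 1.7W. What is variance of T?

variance of T = 3295.685484

variance of W = (-1.77)²·364 = 1140.3756.
variance of T = 1.7²·1140.3756 = 3295.685484.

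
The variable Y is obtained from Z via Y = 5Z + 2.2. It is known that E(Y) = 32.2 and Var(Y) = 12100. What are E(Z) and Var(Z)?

E(Z) = 6, Var(Z) = 484

From Y = 5Z + 2.2: E(Y) = a·E(Z) + b, so E(Z) = (E(Y) − b)/a = (32.2 − 2.2)/5 = 6.
Var(Y) = a²·Var(Z), so Var(Z) = 12100/5² = 484.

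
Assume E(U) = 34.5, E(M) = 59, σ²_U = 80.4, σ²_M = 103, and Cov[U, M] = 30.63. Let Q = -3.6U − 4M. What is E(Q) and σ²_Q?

E(Q) = (-3.6)·E(U) + (-4)·E(M) = (-3.6)·34.5 + (-4)·59 = -360.2.
σ²_Q = a²·σ²_U + b²·σ²_M + 2ab·Cov[U, M] with a = -3.6, b = -4.
= (-3.6)²·80.4 + (-4)²·103 + 2·(-3.6)·(-4)·30.63
= 1041.984 + 1648 + 882.144 = 3572.128.

E(Q) = -360.2, σ²_Q = 3572.128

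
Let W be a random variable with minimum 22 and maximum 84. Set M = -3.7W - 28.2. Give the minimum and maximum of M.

min(M) = -339, max(M) = -109.6

a = -3.7 < 0, so order reverses: min(M) = a·max(W)+b = (-3.7)·84 + (-28.2) = -339; max(M) = a·min(W)+b = (-3.7)·22 + (-28.2) = -109.6.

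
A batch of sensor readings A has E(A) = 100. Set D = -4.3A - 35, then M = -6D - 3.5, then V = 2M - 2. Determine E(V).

E(D) = (-4.3)·100 + (-35) = -465.
E(M) = (-6)·(-465) + (-3.5) = 2786.5.
E(V) = 2·2786.5 + (-2) = 5571.

E(V) = 5571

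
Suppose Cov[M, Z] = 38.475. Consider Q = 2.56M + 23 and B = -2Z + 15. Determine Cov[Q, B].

Cov[Q, B] = -196.992

Cov[Q, B] = a·c·Cov[M, Z] = 2.56·(-2)·38.475 = -196.992. Additive constants drop out.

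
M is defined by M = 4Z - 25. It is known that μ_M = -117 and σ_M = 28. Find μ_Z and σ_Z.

μ_Z = -23, σ_Z = 7

From M = 4Z - 25: μ_M = a·μ_Z + b, so μ_Z = (μ_M − b)/a = (-117 − (-25))/4 = -23.
σ_M = |a|·σ_Z, so σ_Z = 28/|4| = 7.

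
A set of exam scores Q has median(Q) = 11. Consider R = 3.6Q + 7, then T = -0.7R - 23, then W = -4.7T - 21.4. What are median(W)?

median(R) = 3.6·11 + 7 = 46.6.
median(T) = (-0.7)·46.6 + (-23) = -55.62.
median(W) = (-4.7)·(-55.62) + (-21.4) = 240.014.

median(W) = 240.014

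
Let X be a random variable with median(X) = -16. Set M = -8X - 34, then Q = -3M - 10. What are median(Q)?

median(Q) = -292

median(M) = (-8)·(-16) + (-34) = 94.
median(Q) = (-3)·94 + (-10) = -292.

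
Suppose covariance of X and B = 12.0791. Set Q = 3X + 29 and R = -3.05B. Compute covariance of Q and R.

covariance of Q and R = -110.523765

covariance of Q and R = a·c·covariance of X and B = 3·(-3.05)·12.0791 = -110.523765. Additive constants drop out.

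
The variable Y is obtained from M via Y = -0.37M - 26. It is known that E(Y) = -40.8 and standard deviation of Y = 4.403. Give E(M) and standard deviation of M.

From Y = -0.37M - 26: E(Y) = a·E(M) + b, so E(M) = (E(Y) − b)/a = (-40.8 − (-26))/(-0.37) = 40.
standard deviation of Y = |a|·standard deviation of M, so standard deviation of M = 4.403/|-0.37| = 11.9.

E(M) = 40, standard deviation of M = 11.9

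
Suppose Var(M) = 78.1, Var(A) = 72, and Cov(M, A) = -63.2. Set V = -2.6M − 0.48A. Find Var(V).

Var(V) = a²·Var(M) + b²·Var(A) + 2ab·Cov(M, A) with a = -2.6, b = -0.48.
= (-2.6)²·78.1 + (-0.48)²·72 + 2·(-2.6)·(-0.48)·(-63.2)
= 527.956 + 16.5888 + (-157.7472) = 386.7976.

Var(V) = 386.7976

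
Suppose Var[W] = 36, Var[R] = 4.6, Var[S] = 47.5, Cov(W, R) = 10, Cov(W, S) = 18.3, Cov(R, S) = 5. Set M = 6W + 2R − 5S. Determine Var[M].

Var[M] = a²·Var[W] + b²·Var[R] + c²·Var[S] + 2ab·Cov(W, R) + 2ac·Cov(W, S) + 2bc·Cov(R, S), with a = 6, b = 2, c = -5.
= 1296 + 18.4 + 1187.5 + 240 + (-1098) + (-100)
= 1543.9.

Var[M] = 1543.9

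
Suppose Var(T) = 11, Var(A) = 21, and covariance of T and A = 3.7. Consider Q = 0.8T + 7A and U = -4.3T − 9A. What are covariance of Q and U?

By bilinearity, covariance of Q and U = ac·Var(T) + bd·Var(A) + (ad+bc)·covariance of T and A, with a=0.8, b=7, c=-4.3, d=-9.
ac·Var(T) = 0.8·(-4.3)·11 = -37.84
bd·Var(A) = 7·(-9)·21 = -1323
(ad+bc)·covariance of T and A = (-37.3)·3.7 = -138.01
covariance of Q and U = -37.84 + (-1323) + (-138.01) = -1498.85.

covariance of Q and U = -1498.85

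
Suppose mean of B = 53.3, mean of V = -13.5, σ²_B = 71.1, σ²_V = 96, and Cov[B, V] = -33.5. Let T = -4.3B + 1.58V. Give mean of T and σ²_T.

mean of T = -250.52, σ²_T = 2009.4914

mean of T = (-4.3)·mean of B + 1.58·mean of V = (-4.3)·53.3 + 1.58·(-13.5) = -250.52.
σ²_T = a²·σ²_B + b²·σ²_V + 2ab·Cov[B, V] with a = -4.3, b = 1.58.
= (-4.3)²·71.1 + 1.58²·96 + 2·(-4.3)·1.58·(-33.5)
= 1314.639 + 239.6544 + 455.198 = 2009.4914.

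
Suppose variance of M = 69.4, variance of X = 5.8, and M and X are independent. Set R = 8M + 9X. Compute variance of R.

variance of R = a²·variance of M + b²·variance of X + 2ab·covariance of M and X with a = 8, b = 9.
Independence gives covariance of M and X = 0.
= 8²·69.4 + 9²·5.8 + 2·8·9·0
= 4441.6 + 469.8 + 0 = 4911.4.

variance of R = 4911.4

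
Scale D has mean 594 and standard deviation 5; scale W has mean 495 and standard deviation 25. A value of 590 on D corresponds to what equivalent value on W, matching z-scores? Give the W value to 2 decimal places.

z = (590 − 594)/5 = -0.8.
W = 495 + z·25 = 495 + (590 − 594)·25/5 = 475.00.

W = 475.00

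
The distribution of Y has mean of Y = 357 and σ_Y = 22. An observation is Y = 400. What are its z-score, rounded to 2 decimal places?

z = (Y − mean of Y) / σ_Y = (400 − 357) / 22 ≈ 1.95.

z = 1.95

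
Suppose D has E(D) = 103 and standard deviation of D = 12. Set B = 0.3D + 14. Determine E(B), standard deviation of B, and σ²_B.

B = 0.3D + 14 is linear with a = 0.3, b = 14.
E(B) = a·E(D) + b = 0.3·103 + 14 = 44.9.
standard deviation of B = |a|·standard deviation of D = |0.3|·12 = 3.6.
σ²_D = 12² = 144.
σ²_B = a²·σ²_D = 0.3²·144 = 12.96 (the additive constant 14 does not affect variance).

E(B) = 44.9, standard deviation of B = 3.6, σ²_B = 12.96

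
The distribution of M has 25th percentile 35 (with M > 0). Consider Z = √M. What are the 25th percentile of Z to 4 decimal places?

25th percentile of Z = 5.9161

√M is increasing, so P_{25}(Z) = g(P_{25}(M)) ≈ 5.9161.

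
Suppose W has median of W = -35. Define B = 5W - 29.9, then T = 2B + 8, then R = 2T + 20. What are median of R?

median of B = 5·(-35) + (-29.9) = -204.9.
median of T = 2·(-204.9) + 8 = -401.8.
median of R = 2·(-401.8) + 20 = -783.6.

median of R = -783.6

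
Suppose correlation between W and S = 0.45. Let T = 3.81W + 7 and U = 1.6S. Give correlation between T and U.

Linear rescalings preserve correlation up to sign; here the slopes 3.81 and 1.6 have the same sign, so correlation between T and U = correlation between W and S = 0.45.

correlation between T and U = 0.45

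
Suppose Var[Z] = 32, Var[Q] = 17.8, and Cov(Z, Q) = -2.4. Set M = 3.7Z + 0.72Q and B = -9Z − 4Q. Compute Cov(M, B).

Cov(M, B) = -1065.792

By bilinearity, Cov(M, B) = ac·Var[Z] + bd·Var[Q] + (ad+bc)·Cov(Z, Q), with a=3.7, b=0.72, c=-9, d=-4.
ac·Var[Z] = 3.7·(-9)·32 = -1065.6
bd·Var[Q] = 0.72·(-4)·17.8 = -51.264
(ad+bc)·Cov(Z, Q) = (-21.28)·(-2.4) = 51.072
Cov(M, B) = -1065.6 + (-51.264) + 51.072 = -1065.792.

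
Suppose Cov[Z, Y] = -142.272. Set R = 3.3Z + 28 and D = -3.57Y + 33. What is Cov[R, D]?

Cov[R, D] = 1676.106432

Cov[R, D] = a·c·Cov[Z, Y] = 3.3·(-3.57)·(-142.272) = 1676.106432. Additive constants drop out.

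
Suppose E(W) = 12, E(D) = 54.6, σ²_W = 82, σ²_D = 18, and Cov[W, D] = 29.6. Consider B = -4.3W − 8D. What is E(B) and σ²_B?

E(B) = (-4.3)·E(W) + (-8)·E(D) = (-4.3)·12 + (-8)·54.6 = -488.4.
σ²_B = a²·σ²_W + b²·σ²_D + 2ab·Cov[W, D] with a = -4.3, b = -8.
= (-4.3)²·82 + (-8)²·18 + 2·(-4.3)·(-8)·29.6
= 1516.18 + 1152 + 2036.48 = 4704.66.

E(B) = -488.4, σ²_B = 4704.66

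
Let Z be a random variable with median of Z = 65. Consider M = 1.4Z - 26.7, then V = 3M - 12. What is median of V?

median of M = 1.4·65 + (-26.7) = 64.3.
median of V = 3·64.3 + (-12) = 180.9.

median of V = 180.9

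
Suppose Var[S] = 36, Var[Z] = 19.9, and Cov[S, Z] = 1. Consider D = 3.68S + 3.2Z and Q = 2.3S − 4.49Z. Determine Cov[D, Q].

Cov[D, Q] = 9.6176

By bilinearity, Cov[D, Q] = ac·Var[S] + bd·Var[Z] + (ad+bc)·Cov[S, Z], with a=3.68, b=3.2, c=2.3, d=-4.49.
ac·Var[S] = 3.68·2.3·36 = 304.704
bd·Var[Z] = 3.2·(-4.49)·19.9 = -285.9232
(ad+bc)·Cov[S, Z] = (-9.1632)·1 = -9.1632
Cov[D, Q] = 304.704 + (-285.9232) + (-9.1632) = 9.6176.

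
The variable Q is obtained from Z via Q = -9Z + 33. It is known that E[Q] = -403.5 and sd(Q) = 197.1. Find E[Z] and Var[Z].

From Q = -9Z + 33: E[Q] = a·E[Z] + b, so E[Z] = (E[Q] − b)/a = (-403.5 − 33)/(-9) = 48.5.
Var[Q] = 197.1² = 38848.41.
Var[Q] = a²·Var[Z], so Var[Z] = 38848.41/(-9)² = 479.61.

E[Z] = 48.5, Var[Z] = 479.61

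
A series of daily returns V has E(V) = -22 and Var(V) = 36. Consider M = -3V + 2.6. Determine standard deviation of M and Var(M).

standard deviation of M = 18, Var(M) = 324

M = -3V + 2.6 is linear with a = -3, b = 2.6.
standard deviation of V = √36 = 6.
standard deviation of M = |a|·standard deviation of V = |-3|·6 = 18.
Var(M) = a²·Var(V) = (-3)²·36 = 324 (the additive constant 2.6 does not affect variance).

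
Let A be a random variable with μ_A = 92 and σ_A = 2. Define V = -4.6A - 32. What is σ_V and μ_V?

σ_V = 9.2, μ_V = -455.2

V = -4.6A - 32 is linear with a = -4.6, b = -32.
σ_V = |a|·σ_A = |-4.6|·2 = 9.2.
μ_V = a·μ_A + b = (-4.6)·92 + (-32) = -455.2.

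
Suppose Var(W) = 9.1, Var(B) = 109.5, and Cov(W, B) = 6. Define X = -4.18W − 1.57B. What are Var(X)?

Var(X) = a²·Var(W) + b²·Var(B) + 2ab·Cov(W, B) with a = -4.18, b = -1.57.
= (-4.18)²·9.1 + (-1.57)²·109.5 + 2·(-4.18)·(-1.57)·6
= 158.99884 + 269.90655 + 78.7512 = 507.65659.

Var(X) = 507.65659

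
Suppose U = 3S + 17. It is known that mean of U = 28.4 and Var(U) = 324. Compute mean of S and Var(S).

From U = 3S + 17: mean of U = a·mean of S + b, so mean of S = (mean of U − b)/a = (28.4 − 17)/3 = 3.8.
Var(U) = a²·Var(S), so Var(S) = 324/3² = 36.

mean of S = 3.8, Var(S) = 36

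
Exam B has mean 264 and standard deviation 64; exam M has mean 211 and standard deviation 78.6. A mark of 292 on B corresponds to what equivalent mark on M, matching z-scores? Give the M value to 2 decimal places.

z = (292 − 264)/64 = 0.4375.
M = 211 + z·78.6 = 211 + (292 − 264)·78.6/64 ≈ 245.39.

M = 245.39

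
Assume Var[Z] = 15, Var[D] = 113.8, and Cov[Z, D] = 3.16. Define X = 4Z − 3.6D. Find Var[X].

Var[X] = 1623.84

Var[X] = a²·Var[Z] + b²·Var[D] + 2ab·Cov[Z, D] with a = 4, b = -3.6.
= 4²·15 + (-3.6)²·113.8 + 2·4·(-3.6)·3.16
= 240 + 1474.848 + (-91.008) = 1623.84.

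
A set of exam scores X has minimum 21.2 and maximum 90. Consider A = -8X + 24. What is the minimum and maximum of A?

min(A) = -696, max(A) = -145.6

a = -8 < 0, so order reverses: min(A) = a·max(X)+b = (-8)·90 + 24 = -696; max(A) = a·min(X)+b = (-8)·21.2 + 24 = -145.6.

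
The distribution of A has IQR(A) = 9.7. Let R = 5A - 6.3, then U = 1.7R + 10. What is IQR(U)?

IQR(R) = |5|·9.7 = 48.5.
IQR(U) = |1.7|·48.5 = 82.45.

IQR(U) = 82.45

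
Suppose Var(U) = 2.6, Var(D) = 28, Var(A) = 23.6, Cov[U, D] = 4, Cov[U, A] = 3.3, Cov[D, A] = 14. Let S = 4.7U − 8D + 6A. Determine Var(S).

Var(S) = a²·Var(U) + b²·Var(D) + c²·Var(A) + 2ab·Cov[U, D] + 2ac·Cov[U, A] + 2bc·Cov[D, A], with a = 4.7, b = -8, c = 6.
= 57.434 + 1792 + 849.6 + (-300.8) + 186.12 + (-1344)
= 1240.354.

Var(S) = 1240.354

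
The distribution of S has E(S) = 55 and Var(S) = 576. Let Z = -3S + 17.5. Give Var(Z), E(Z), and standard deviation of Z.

Var(Z) = 5184, E(Z) = -147.5, standard deviation of Z = 72

Z = -3S + 17.5 is linear with a = -3, b = 17.5.
Var(Z) = a²·Var(S) = (-3)²·576 = 5184 (the additive constant 17.5 does not affect variance).
E(Z) = a·E(S) + b = (-3)·55 + 17.5 = -147.5.
standard deviation of S = √576 = 24.
standard deviation of Z = |a|·standard deviation of S = |-3|·24 = 72.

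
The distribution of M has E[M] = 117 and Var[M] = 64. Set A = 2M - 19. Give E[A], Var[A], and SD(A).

A = 2M - 19 is linear with a = 2, b = -19.
E[A] = a·E[M] + b = 2·117 + (-19) = 215.
Var[A] = a²·Var[M] = 2²·64 = 256 (the additive constant -19 does not affect variance).
SD(M) = √64 = 8.
SD(A) = |a|·SD(M) = |2|·8 = 16.

E[A] = 215, Var[A] = 256, SD(A) = 16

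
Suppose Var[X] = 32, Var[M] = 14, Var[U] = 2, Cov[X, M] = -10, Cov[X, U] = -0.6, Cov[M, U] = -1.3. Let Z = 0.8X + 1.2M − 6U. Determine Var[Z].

Var[Z] = a²·Var[X] + b²·Var[M] + c²·Var[U] + 2ab·Cov[X, M] + 2ac·Cov[X, U] + 2bc·Cov[M, U], with a = 0.8, b = 1.2, c = -6.
= 20.48 + 20.16 + 72 + (-19.2) + 5.76 + 18.72
= 117.92.

Var[Z] = 117.92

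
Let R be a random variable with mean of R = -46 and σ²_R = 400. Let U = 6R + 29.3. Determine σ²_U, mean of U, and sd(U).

U = 6R + 29.3 is linear with a = 6, b = 29.3.
σ²_U = a²·σ²_R = 6²·400 = 14400 (the additive constant 29.3 does not affect variance).
mean of U = a·mean of R + b = 6·(-46) + 29.3 = -246.7.
sd(R) = √400 = 20.
sd(U) = |a|·sd(R) = |6|·20 = 120.

σ²_U = 14400, mean of U = -246.7, sd(U) = 120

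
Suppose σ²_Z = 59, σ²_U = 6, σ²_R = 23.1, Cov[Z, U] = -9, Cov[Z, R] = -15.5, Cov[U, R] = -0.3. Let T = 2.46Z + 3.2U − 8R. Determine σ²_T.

σ²_T = 2380.6284

σ²_T = a²·σ²_Z + b²·σ²_U + c²·σ²_R + 2ab·Cov[Z, U] + 2ac·Cov[Z, R] + 2bc·Cov[U, R], with a = 2.46, b = 3.2, c = -8.
= 357.0444 + 61.44 + 1478.4 + (-141.696) + 610.08 + 15.36
= 2380.6284.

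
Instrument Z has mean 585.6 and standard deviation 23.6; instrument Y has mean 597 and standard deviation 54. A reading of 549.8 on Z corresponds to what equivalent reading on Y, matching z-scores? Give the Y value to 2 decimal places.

Y = 515.08

z = (549.8 − 585.6)/23.6 ≈ -1.5169.
Y = 597 + z·54 = 597 + (549.8 − 585.6)·54/23.6 ≈ 515.08.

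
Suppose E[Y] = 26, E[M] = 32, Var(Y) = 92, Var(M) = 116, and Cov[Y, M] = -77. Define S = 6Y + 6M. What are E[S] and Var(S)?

E[S] = 6·E[Y] + 6·E[M] = 6·26 + 6·32 = 348.
Var(S) = a²·Var(Y) + b²·Var(M) + 2ab·Cov[Y, M] with a = 6, b = 6.
= 6²·92 + 6²·116 + 2·6·6·(-77)
= 3312 + 4176 + (-5544) = 1944.

E[S] = 348, Var(S) = 1944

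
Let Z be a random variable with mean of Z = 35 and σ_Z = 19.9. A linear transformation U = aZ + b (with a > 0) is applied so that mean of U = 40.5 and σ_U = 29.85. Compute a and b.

a = 1.5, b = -12

σ_U = a·σ_Z (a > 0), so a = 29.85/19.9 = 1.5.
mean of U = a·mean of Z + b, so b = 40.5 − 1.5·35 = -12.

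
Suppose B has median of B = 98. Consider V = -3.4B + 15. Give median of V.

A linear map preserves order up to sign, so median of V = a·median of B + b = (-3.4)·98 + 15 = -318.2.

median of V = -318.2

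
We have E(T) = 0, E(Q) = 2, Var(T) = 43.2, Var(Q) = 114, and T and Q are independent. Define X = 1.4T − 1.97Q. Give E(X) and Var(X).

E(X) = 1.4·E(T) + (-1.97)·E(Q) = 1.4·0 + (-1.97)·2 = -3.94.
Var(X) = a²·Var(T) + b²·Var(Q) + 2ab·Cov[T, Q] with a = 1.4, b = -1.97.
Independence gives Cov[T, Q] = 0.
= 1.4²·43.2 + (-1.97)²·114 + 2·1.4·(-1.97)·0
= 84.672 + 442.4226 + 0 = 527.0946.

E(X) = -3.94, Var(X) = 527.0946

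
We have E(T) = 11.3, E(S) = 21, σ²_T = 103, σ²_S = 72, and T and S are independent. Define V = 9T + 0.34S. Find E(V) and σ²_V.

E(V) = 108.84, σ²_V = 8351.3232

E(V) = 9·E(T) + 0.34·E(S) = 9·11.3 + 0.34·21 = 108.84.
σ²_V = a²·σ²_T + b²·σ²_S + 2ab·covariance of T and S with a = 9, b = 0.34.
Independence gives covariance of T and S = 0.
= 9²·103 + 0.34²·72 + 2·9·0.34·0
= 8343 + 8.3232 + 0 = 8351.3232.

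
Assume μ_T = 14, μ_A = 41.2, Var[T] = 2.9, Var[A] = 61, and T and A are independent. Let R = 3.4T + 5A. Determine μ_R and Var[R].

μ_R = 3.4·μ_T + 5·μ_A = 3.4·14 + 5·41.2 = 253.6.
Var[R] = a²·Var[T] + b²·Var[A] + 2ab·covariance of T and A with a = 3.4, b = 5.
Independence gives covariance of T and A = 0.
= 3.4²·2.9 + 5²·61 + 2·3.4·5·0
= 33.524 + 1525 + 0 = 1558.524.

μ_R = 253.6, Var[R] = 1558.524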